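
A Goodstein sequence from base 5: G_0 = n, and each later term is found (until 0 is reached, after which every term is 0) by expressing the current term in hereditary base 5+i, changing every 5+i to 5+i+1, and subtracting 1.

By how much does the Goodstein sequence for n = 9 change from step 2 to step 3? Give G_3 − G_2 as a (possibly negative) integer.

0

(0) 9|_5 = 5 + 4 ↦ 6 + 4|_6 = 10 ⇒ 9
(1) 9|_6 = 6 + 3 ↦ 7 + 3|_7 = 10 ⇒ 9
(2) 9|_7 = 7 + 2 ↦ 8 + 2|_8 = 10 ⇒ 9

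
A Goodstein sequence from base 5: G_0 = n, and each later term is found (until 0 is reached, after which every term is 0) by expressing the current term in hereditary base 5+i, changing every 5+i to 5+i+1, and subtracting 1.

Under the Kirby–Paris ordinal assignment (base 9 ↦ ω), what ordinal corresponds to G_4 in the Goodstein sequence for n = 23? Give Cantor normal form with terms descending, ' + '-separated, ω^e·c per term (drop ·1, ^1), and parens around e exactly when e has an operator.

ω·3 + 8

(0) 23|_5 = 4·5 + 3 ↦ 4·6 + 3|_6 = 27 ⇒ 26
(1) 26|_6 = 4·6 + 2 ↦ 4·7 + 2|_7 = 30 ⇒ 29
(2) 29|_7 = 4·7 + 1 ↦ 4·8 + 1|_8 = 33 ⇒ 32
(3) 32|_8 = 4·8 ↦ 4·9|_9 = 36 ⇒ 35
(4) 35|_9 = 3·9 + 8 ↦ 3·10 + 8|_10 = 38 ⇒ 37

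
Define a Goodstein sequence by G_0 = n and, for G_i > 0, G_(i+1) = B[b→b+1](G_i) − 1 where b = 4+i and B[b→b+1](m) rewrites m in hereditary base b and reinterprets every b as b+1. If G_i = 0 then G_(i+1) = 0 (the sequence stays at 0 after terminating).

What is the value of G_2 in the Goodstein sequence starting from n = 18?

[0] 18 ≡ 4^2 + 2 (base 4). Lift 5: 27. −1: 26.
[1] 26 ≡ 5^2 + 1 (base 5). Lift 6: 37. −1: 36.
[2] 36 ≡ 6^2 (base 6). Lift 7: 49. −1: 48.

36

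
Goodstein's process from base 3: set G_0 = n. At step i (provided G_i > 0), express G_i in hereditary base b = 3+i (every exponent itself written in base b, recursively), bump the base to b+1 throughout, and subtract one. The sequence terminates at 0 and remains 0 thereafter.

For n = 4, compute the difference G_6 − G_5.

-1

G_0=4  [base 3] 3 + 1  →[3↦4]→  4 + 1 = 5  −1 ⇒ G_1=4
G_1=4  [base 4] 4  →[4↦5]→  5 = 5  −1 ⇒ G_2=4
G_2=4  [base 5] 4  →[5↦6]→  4 = 4  −1 ⇒ G_3=3
G_3=3  [base 6] 3  →[6↦7]→  3 = 3  −1 ⇒ G_4=2
G_4=2  [base 7] 2  →[7↦8]→  2 = 2  −1 ⇒ G_5=1
G_5=1  [base 8] 1  →[8↦9]→  1 = 1  −1 ⇒ G_6=0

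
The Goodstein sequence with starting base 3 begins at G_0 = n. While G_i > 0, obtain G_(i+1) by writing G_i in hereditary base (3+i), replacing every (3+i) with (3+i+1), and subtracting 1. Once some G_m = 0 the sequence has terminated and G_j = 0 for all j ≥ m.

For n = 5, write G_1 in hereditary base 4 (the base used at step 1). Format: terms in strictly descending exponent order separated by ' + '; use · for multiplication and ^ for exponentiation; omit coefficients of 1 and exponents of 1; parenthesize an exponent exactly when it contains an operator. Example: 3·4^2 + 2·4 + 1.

base 3: 5 = 3 + 2; at 4: 4 + 2 = 6; next = 5
base 4: 5 = 4 + 1; at 5: 5 + 1 = 6; next = 5

4 + 1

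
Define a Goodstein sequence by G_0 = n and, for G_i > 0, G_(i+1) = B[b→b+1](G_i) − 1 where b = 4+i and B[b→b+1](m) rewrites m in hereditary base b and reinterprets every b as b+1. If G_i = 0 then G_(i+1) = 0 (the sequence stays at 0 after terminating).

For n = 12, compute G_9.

19

i=0: 12 = 3·4 (b=4); 4→5: 3·5 = 15; 15−1 = 14
i=1: 14 = 2·5 + 4 (b=5); 5→6: 2·6 + 4 = 16; 16−1 = 15
i=2: 15 = 2·6 + 3 (b=6); 6→7: 2·7 + 3 = 17; 17−1 = 16
i=3: 16 = 2·7 + 2 (b=7); 7→8: 2·8 + 2 = 18; 18−1 = 17
i=4: 17 = 2·8 + 1 (b=8); 8→9: 2·9 + 1 = 19; 19−1 = 18
i=5: 18 = 2·9 (b=9); 9→10: 2·10 = 20; 20−1 = 19
i=6: 19 = 10 + 9 (b=10); 10→11: 11 + 9 = 20; 20−1 = 19
i=7: 19 = 11 + 8 (b=11); 11→12: 12 + 8 = 20; 20−1 = 19
i=8: 19 = 12 + 7 (b=12); 12→13: 13 + 7 = 20; 20−1 = 19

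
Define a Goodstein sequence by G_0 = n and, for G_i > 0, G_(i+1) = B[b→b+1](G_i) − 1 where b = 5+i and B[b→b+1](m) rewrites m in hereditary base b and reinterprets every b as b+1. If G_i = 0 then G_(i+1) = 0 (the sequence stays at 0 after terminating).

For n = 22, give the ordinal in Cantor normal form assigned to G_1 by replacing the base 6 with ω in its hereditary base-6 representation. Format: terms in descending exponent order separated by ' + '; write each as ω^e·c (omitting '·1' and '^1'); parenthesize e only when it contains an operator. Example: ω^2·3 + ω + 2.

G_0 = 22. HB_5(22) = 4·5 + 2. Bump = 26. G_1 = 25.
G_1 = 25. HB_6(25) = 4·6 + 1. Bump = 29. G_2 = 28.

ω·4 + 1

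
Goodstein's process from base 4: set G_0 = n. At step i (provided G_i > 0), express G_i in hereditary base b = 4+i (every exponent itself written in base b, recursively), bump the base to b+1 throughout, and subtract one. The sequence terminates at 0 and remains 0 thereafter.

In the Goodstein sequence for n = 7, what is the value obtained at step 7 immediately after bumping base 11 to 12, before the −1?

4

7 —HB4→ 4 + 3 —bump→ 5 + 3 = 8 —(−1)→ 7
7 —HB5→ 5 + 2 —bump→ 6 + 2 = 8 —(−1)→ 7
7 —HB6→ 6 + 1 —bump→ 7 + 1 = 8 —(−1)→ 7
7 —HB7→ 7 —bump→ 8 = 8 —(−1)→ 7
7 —HB8→ 7 —bump→ 7 = 7 —(−1)→ 6
6 —HB9→ 6 —bump→ 6 = 6 —(−1)→ 5
5 —HB10→ 5 —bump→ 5 = 5 —(−1)→ 4
4 —HB11→ 4 —bump→ 4 = 4 —(−1)→ 3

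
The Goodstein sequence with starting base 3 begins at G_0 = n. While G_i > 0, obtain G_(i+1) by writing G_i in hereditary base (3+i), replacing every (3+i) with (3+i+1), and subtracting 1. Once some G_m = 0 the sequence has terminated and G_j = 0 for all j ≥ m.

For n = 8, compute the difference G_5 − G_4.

0

G_0 = 8. HB_3(8) = 2·3 + 2. Bump = 10. G_1 = 9.
G_1 = 9. HB_4(9) = 2·4 + 1. Bump = 11. G_2 = 10.
G_2 = 10. HB_5(10) = 2·5. Bump = 12. G_3 = 11.
G_3 = 11. HB_6(11) = 6 + 5. Bump = 12. G_4 = 11.
G_4 = 11. HB_7(11) = 7 + 4. Bump = 12. G_5 = 11.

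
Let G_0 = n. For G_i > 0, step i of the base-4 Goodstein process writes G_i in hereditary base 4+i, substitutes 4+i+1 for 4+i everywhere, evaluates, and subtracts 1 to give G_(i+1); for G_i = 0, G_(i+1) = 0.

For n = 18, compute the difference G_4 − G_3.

step 0: 18 = 4^2 + 2; sub 5 for 4: 5^2 + 2; = 27; G_1 = 27−1 = 26
step 1: 26 = 5^2 + 1; sub 6 for 5: 6^2 + 1; = 37; G_2 = 37−1 = 36
step 2: 36 = 6^2; sub 7 for 6: 7^2; = 49; G_3 = 49−1 = 48
step 3: 48 = 6·7 + 6; sub 8 for 7: 6·8 + 6; = 54; G_4 = 54−1 = 53

5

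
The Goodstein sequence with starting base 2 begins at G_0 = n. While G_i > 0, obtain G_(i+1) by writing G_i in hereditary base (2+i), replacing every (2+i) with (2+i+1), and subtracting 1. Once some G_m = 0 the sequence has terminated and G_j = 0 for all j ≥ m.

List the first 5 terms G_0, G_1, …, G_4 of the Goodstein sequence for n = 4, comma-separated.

G_0 = 4. HB_2(4) = 2^2. Bump = 27. G_1 = 26.
G_1 = 26. HB_3(26) = 2·3^2 + 2·3 + 2. Bump = 42. G_2 = 41.
G_2 = 41. HB_4(41) = 2·4^2 + 2·4 + 1. Bump = 61. G_3 = 60.
G_3 = 60. HB_5(60) = 2·5^2 + 2·5. Bump = 84. G_4 = 83.

4, 26, 41, 60, 83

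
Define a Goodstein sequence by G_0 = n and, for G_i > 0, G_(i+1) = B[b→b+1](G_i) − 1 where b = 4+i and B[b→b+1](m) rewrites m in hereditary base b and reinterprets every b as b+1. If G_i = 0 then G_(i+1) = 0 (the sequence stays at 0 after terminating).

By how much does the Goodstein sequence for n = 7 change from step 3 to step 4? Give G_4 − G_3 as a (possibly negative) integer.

base 4: 7 = 4 + 3; at 5: 5 + 3 = 8; next = 7
base 5: 7 = 5 + 2; at 6: 6 + 2 = 8; next = 7
base 6: 7 = 6 + 1; at 7: 7 + 1 = 8; next = 7
base 7: 7 = 7; at 8: 8 = 8; next = 7

0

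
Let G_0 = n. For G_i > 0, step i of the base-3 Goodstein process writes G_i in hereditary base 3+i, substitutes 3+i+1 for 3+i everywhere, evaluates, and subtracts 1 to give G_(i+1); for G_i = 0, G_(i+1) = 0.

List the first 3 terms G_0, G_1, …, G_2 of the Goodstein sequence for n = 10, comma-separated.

10, 16, 24

step 0: 10 = 3^2 + 1; sub 4 for 3: 4^2 + 1; = 17; G_1 = 17−1 = 16
step 1: 16 = 4^2; sub 5 for 4: 5^2; = 25; G_2 = 25−1 = 24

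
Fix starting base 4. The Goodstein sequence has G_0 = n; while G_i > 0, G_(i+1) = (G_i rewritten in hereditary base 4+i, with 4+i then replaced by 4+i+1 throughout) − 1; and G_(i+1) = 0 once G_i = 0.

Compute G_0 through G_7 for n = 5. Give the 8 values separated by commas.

step 0: 5 = 4 + 1; sub 5 for 4: 5 + 1; = 6; G_1 = 6−1 = 5
step 1: 5 = 5; sub 6 for 5: 6; = 6; G_2 = 6−1 = 5
step 2: 5 = 5; sub 7 for 6: 5; = 5; G_3 = 5−1 = 4
step 3: 4 = 4; sub 8 for 7: 4; = 4; G_4 = 4−1 = 3
step 4: 3 = 3; sub 9 for 8: 3; = 3; G_5 = 3−1 = 2
step 5: 2 = 2; sub 10 for 9: 2; = 2; G_6 = 2−1 = 1
step 6: 1 = 1; sub 11 for 10: 1; = 1; G_7 = 1−1 = 0

5, 5, 5, 4, 3, 2, 1, 0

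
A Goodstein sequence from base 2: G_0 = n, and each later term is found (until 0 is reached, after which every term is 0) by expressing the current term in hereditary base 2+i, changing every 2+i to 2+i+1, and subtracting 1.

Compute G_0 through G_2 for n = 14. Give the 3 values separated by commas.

G_0=14  [base 2] 2^(2 + 1) + 2^2 + 2  →[2↦3]→  3^(3 + 1) + 3^3 + 3 = 111  −1 ⇒ G_1=110
G_1=110  [base 3] 3^(3 + 1) + 3^3 + 2  →[3↦4]→  4^(4 + 1) + 4^4 + 2 = 1282  −1 ⇒ G_2=1281

14, 110, 1281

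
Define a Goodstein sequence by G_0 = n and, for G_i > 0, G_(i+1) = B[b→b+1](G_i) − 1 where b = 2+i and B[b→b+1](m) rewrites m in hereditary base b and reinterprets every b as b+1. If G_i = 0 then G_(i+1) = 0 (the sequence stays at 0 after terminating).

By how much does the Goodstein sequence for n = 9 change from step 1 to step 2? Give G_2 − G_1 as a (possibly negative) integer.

942

G_0=9  [base 2] 2^(2 + 1) + 1  →[2↦3]→  3^(3 + 1) + 1 = 82  −1 ⇒ G_1=81
G_1=81  [base 3] 3^(3 + 1)  →[3↦4]→  4^(4 + 1) = 1024  −1 ⇒ G_2=1023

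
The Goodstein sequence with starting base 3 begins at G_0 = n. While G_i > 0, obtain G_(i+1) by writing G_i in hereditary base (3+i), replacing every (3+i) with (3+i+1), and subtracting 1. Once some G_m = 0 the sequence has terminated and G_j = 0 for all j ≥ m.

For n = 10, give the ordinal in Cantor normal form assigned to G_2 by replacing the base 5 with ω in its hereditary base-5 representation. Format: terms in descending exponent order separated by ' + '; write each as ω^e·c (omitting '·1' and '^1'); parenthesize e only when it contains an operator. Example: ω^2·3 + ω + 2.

ω·4 + 4

step 0: 10 = 3^2 + 1; sub 4 for 3: 4^2 + 1; = 17; G_1 = 17−1 = 16
step 1: 16 = 4^2; sub 5 for 4: 5^2; = 25; G_2 = 25−1 = 24
step 2: 24 = 4·5 + 4; sub 6 for 5: 4·6 + 4; = 28; G_3 = 28−1 = 27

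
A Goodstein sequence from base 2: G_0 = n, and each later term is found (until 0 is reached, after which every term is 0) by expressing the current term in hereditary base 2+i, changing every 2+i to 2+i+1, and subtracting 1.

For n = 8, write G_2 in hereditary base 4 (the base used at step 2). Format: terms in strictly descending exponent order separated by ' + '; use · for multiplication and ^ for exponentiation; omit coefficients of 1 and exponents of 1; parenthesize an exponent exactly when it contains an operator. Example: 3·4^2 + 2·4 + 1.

2·4^4 + 2·4^2 + 2·4 + 1

(0) 8|_2 = 2^(2 + 1) ↦ 3^(3 + 1)|_3 = 81 ⇒ 80
(1) 80|_3 = 2·3^3 + 2·3^2 + 2·3 + 2 ↦ 2·4^4 + 2·4^2 + 2·4 + 2|_4 = 554 ⇒ 553
(2) 553|_4 = 2·4^4 + 2·4^2 + 2·4 + 1 ↦ 2·5^5 + 2·5^2 + 2·5 + 1|_5 = 6311 ⇒ 6310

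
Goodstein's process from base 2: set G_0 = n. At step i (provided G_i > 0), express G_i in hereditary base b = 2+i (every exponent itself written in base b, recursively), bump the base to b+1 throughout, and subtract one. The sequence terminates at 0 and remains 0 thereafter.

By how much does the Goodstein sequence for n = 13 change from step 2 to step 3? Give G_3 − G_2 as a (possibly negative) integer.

14813

G_0=13  [base 2] 2^(2 + 1) + 2^2 + 1  →[2↦3]→  3^(3 + 1) + 3^3 + 1 = 109  −1 ⇒ G_1=108
G_1=108  [base 3] 3^(3 + 1) + 3^3  →[3↦4]→  4^(4 + 1) + 4^4 = 1280  −1 ⇒ G_2=1279
G_2=1279  [base 4] 4^(4 + 1) + 3·4^3 + 3·4^2 + 3·4 + 3  →[4↦5]→  5^(5 + 1) + 3·5^3 + 3·5^2 + 3·5 + 3 = 16093  −1 ⇒ G_3=16092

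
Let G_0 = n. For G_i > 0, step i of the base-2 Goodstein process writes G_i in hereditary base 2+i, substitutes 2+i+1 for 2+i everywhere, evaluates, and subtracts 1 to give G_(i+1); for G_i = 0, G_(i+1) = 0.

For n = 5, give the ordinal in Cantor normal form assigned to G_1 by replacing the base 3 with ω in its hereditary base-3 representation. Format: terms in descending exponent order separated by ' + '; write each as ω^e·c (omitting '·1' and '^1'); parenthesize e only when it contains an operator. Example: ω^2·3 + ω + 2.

G_0 = 5. HB_2(5) = 2^2 + 1. Bump = 28. G_1 = 27.
G_1 = 27. HB_3(27) = 3^3. Bump = 256. G_2 = 255.

ω^ω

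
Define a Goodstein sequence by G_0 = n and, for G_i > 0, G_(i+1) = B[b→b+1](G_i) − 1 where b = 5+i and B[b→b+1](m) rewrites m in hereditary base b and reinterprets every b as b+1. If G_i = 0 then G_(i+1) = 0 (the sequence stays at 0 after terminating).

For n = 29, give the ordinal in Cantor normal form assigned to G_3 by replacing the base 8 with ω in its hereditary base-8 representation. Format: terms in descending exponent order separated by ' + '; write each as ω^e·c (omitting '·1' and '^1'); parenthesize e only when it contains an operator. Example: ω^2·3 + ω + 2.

base 5: 29 = 5^2 + 4; at 6: 6^2 + 4 = 40; next = 39
base 6: 39 = 6^2 + 3; at 7: 7^2 + 3 = 52; next = 51
base 7: 51 = 7^2 + 2; at 8: 8^2 + 2 = 66; next = 65
base 8: 65 = 8^2 + 1; at 9: 9^2 + 1 = 82; next = 81

ω^2 + 1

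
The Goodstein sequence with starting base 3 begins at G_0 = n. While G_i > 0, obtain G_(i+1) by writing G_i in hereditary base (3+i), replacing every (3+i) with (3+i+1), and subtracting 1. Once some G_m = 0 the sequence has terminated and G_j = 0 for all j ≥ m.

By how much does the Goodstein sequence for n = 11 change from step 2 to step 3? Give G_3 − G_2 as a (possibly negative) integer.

10

11 —HB3→ 3^2 + 2 —bump→ 4^2 + 2 = 18 —(−1)→ 17
17 —HB4→ 4^2 + 1 —bump→ 5^2 + 1 = 26 —(−1)→ 25
25 —HB5→ 5^2 —bump→ 6^2 = 36 —(−1)→ 35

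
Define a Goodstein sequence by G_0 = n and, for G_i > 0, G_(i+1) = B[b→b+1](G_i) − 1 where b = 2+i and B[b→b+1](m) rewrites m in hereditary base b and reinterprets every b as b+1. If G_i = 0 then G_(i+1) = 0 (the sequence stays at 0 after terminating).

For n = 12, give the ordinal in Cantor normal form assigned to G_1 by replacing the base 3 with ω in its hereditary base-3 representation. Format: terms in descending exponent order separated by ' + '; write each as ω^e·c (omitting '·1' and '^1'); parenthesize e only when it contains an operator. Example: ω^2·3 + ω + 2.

ω^(ω + 1) + ω^2·2 + ω·2 + 2

G_0 = 12. HB_2(12) = 2^(2 + 1) + 2^2. Bump = 108. G_1 = 107.
G_1 = 107. HB_3(107) = 3^(3 + 1) + 2·3^2 + 2·3 + 2. Bump = 1066. G_2 = 1065.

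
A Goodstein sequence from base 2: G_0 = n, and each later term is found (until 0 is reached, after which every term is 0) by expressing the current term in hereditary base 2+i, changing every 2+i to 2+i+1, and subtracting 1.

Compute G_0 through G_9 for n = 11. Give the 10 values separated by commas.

base 2: 11 = 2^(2 + 1) + 2 + 1; at 3: 3^(3 + 1) + 3 + 1 = 85; next = 84
base 3: 84 = 3^(3 + 1) + 3; at 4: 4^(4 + 1) + 4 = 1028; next = 1027
base 4: 1027 = 4^(4 + 1) + 3; at 5: 5^(5 + 1) + 3 = 15628; next = 15627
base 5: 15627 = 5^(5 + 1) + 2; at 6: 6^(6 + 1) + 2 = 279938; next = 279937
base 6: 279937 = 6^(6 + 1) + 1; at 7: 7^(7 + 1) + 1 = 5764802; next = 5764801
base 7: 5764801 = 7^(7 + 1); at 8: 8^(8 + 1) = 134217728; next = 134217727
base 8: 134217727 = 7·8^8 + 7·8^7 + 7·8^6 + 7·8^5 + 7·8^4 + 7·8^3 + 7·8^2 + 7·8 + 7; at 9: 7·9^9 + 7·9^7 + 7·9^6 + 7·9^5 + 7·9^4 + 7·9^3 + 7·9^2 + 7·9 + 7 = 2749609303; next = 2749609302
base 9: 2749609302 = 7·9^9 + 7·9^7 + 7·9^6 + 7·9^5 + 7·9^4 + 7·9^3 + 7·9^2 + 7·9 + 6; at 10: 7·10^10 + 7·10^7 + 7·10^6 + 7·10^5 + 7·10^4 + 7·10^3 + 7·10^2 + 7·10 + 6 = 70077777776; next = 70077777775
base 10: 70077777775 = 7·10^10 + 7·10^7 + 7·10^6 + 7·10^5 + 7·10^4 + 7·10^3 + 7·10^2 + 7·10 + 5; at 11: 7·11^11 + 7·11^7 + 7·11^6 + 7·11^5 + 7·11^4 + 7·11^3 + 7·11^2 + 7·11 + 5 = 1997331745491; next = 1997331745490

11, 84, 1027, 15627, 279937, 5764801, 134217727, 2749609302, 70077777775, 1997331745490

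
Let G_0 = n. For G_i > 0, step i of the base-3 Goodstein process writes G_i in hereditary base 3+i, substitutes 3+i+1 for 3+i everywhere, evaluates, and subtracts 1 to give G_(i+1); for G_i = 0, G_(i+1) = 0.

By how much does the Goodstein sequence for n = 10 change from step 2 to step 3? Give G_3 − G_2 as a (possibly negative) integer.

i=0: 10 = 3^2 + 1 (b=3); 3→4: 4^2 + 1 = 17; 17−1 = 16
i=1: 16 = 4^2 (b=4); 4→5: 5^2 = 25; 25−1 = 24
i=2: 24 = 4·5 + 4 (b=5); 5→6: 4·6 + 4 = 28; 28−1 = 27

3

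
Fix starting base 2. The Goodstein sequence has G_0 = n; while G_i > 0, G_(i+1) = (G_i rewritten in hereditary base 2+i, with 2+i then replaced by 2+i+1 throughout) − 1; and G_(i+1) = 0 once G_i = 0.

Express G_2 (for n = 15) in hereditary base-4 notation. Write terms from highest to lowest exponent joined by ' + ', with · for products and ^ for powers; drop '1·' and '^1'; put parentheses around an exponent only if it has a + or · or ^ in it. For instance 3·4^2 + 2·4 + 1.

G_0 = 15. HB_2(15) = 2^(2 + 1) + 2^2 + 2 + 1. Bump = 112. G_1 = 111.
G_1 = 111. HB_3(111) = 3^(3 + 1) + 3^3 + 3. Bump = 1284. G_2 = 1283.
G_2 = 1283. HB_4(1283) = 4^(4 + 1) + 4^4 + 3. Bump = 18753. G_3 = 18752.

4^(4 + 1) + 4^4 + 3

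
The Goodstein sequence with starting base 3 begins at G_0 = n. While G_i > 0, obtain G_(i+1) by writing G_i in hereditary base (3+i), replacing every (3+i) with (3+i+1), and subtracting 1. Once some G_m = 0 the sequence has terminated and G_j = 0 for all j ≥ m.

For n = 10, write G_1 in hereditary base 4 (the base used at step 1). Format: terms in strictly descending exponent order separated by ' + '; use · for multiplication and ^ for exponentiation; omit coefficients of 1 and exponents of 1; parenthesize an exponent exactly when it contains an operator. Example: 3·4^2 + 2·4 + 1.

4^2

G_0=10  [base 3] 3^2 + 1  →[3↦4]→  4^2 + 1 = 17  −1 ⇒ G_1=16
G_1=16  [base 4] 4^2  →[4↦5]→  5^2 = 25  −1 ⇒ G_2=24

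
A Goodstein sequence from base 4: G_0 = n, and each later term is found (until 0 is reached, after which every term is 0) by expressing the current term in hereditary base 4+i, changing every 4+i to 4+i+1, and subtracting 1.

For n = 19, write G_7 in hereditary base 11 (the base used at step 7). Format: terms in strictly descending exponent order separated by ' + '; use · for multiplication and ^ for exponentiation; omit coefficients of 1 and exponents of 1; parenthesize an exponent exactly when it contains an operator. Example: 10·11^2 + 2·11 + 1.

step 0: 19 = 4^2 + 3; sub 5 for 4: 5^2 + 3; = 28; G_1 = 28−1 = 27
step 1: 27 = 5^2 + 2; sub 6 for 5: 6^2 + 2; = 38; G_2 = 38−1 = 37
step 2: 37 = 6^2 + 1; sub 7 for 6: 7^2 + 1; = 50; G_3 = 50−1 = 49
step 3: 49 = 7^2; sub 8 for 7: 8^2; = 64; G_4 = 64−1 = 63
step 4: 63 = 7·8 + 7; sub 9 for 8: 7·9 + 7; = 70; G_5 = 70−1 = 69
step 5: 69 = 7·9 + 6; sub 10 for 9: 7·10 + 6; = 76; G_6 = 76−1 = 75
step 6: 75 = 7·10 + 5; sub 11 for 10: 7·11 + 5; = 82; G_7 = 82−1 = 81
step 7: 81 = 7·11 + 4; sub 12 for 11: 7·12 + 4; = 88; G_8 = 88−1 = 87

7·11 + 4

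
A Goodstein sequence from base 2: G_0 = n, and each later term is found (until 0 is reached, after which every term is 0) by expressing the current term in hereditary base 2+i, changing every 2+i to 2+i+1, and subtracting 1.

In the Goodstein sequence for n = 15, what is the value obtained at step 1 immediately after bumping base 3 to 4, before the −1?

1284

[0] 15 ≡ 2^(2 + 1) + 2^2 + 2 + 1 (base 2). Lift 3: 112. −1: 111.
[1] 111 ≡ 3^(3 + 1) + 3^3 + 3 (base 3). Lift 4: 1284. −1: 1283.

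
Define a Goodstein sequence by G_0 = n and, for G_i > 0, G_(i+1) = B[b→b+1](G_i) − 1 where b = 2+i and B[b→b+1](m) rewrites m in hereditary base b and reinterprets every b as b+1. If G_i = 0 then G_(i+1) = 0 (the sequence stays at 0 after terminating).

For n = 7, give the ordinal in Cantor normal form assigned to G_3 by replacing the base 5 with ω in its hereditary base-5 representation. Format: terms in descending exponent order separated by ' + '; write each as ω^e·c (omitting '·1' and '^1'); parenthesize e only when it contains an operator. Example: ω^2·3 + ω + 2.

ω^ω + 2

7 —HB2→ 2^2 + 2 + 1 —bump→ 3^3 + 3 + 1 = 31 —(−1)→ 30
30 —HB3→ 3^3 + 3 —bump→ 4^4 + 4 = 260 —(−1)→ 259
259 —HB4→ 4^4 + 3 —bump→ 5^5 + 3 = 3128 —(−1)→ 3127
3127 —HB5→ 5^5 + 2 —bump→ 6^6 + 2 = 46658 —(−1)→ 46657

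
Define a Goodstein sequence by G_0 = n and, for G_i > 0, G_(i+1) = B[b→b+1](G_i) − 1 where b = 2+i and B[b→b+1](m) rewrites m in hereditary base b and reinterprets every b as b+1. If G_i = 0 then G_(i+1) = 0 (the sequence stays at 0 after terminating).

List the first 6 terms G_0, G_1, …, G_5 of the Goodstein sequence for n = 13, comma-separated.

13, 108, 1279, 16092, 280711, 5765998

step 0: 13 = 2^(2 + 1) + 2^2 + 1; sub 3 for 2: 3^(3 + 1) + 3^3 + 1; = 109; G_1 = 109−1 = 108
step 1: 108 = 3^(3 + 1) + 3^3; sub 4 for 3: 4^(4 + 1) + 4^4; = 1280; G_2 = 1280−1 = 1279
step 2: 1279 = 4^(4 + 1) + 3·4^3 + 3·4^2 + 3·4 + 3; sub 5 for 4: 5^(5 + 1) + 3·5^3 + 3·5^2 + 3·5 + 3; = 16093; G_3 = 16093−1 = 16092
step 3: 16092 = 5^(5 + 1) + 3·5^3 + 3·5^2 + 3·5 + 2; sub 6 for 5: 6^(6 + 1) + 3·6^3 + 3·6^2 + 3·6 + 2; = 280712; G_4 = 280712−1 = 280711
step 4: 280711 = 6^(6 + 1) + 3·6^3 + 3·6^2 + 3·6 + 1; sub 7 for 6: 7^(7 + 1) + 3·7^3 + 3·7^2 + 3·7 + 1; = 5765999; G_5 = 5765999−1 = 5765998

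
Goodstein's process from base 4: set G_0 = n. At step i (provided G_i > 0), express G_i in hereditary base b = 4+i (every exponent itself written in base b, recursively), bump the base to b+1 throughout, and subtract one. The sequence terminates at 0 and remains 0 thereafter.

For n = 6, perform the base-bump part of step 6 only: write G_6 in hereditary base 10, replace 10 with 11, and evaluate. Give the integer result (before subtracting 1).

3

step 0: 6 = 4 + 2; sub 5 for 4: 5 + 2; = 7; G_1 = 7−1 = 6
step 1: 6 = 5 + 1; sub 6 for 5: 6 + 1; = 7; G_2 = 7−1 = 6
step 2: 6 = 6; sub 7 for 6: 7; = 7; G_3 = 7−1 = 6
step 3: 6 = 6; sub 8 for 7: 6; = 6; G_4 = 6−1 = 5
step 4: 5 = 5; sub 9 for 8: 5; = 5; G_5 = 5−1 = 4
step 5: 4 = 4; sub 10 for 9: 4; = 4; G_6 = 4−1 = 3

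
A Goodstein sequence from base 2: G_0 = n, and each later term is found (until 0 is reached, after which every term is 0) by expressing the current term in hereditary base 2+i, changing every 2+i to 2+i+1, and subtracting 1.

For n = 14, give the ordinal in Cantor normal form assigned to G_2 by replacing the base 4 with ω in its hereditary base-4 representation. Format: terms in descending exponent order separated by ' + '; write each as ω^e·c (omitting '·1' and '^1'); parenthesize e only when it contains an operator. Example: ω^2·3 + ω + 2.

i=0: 14 = 2^(2 + 1) + 2^2 + 2 (b=2); 2→3: 3^(3 + 1) + 3^3 + 3 = 111; 111−1 = 110
i=1: 110 = 3^(3 + 1) + 3^3 + 2 (b=3); 3→4: 4^(4 + 1) + 4^4 + 2 = 1282; 1282−1 = 1281
i=2: 1281 = 4^(4 + 1) + 4^4 + 1 (b=4); 4→5: 5^(5 + 1) + 5^5 + 1 = 18751; 18751−1 = 18750

ω^(ω + 1) + ω^ω + 1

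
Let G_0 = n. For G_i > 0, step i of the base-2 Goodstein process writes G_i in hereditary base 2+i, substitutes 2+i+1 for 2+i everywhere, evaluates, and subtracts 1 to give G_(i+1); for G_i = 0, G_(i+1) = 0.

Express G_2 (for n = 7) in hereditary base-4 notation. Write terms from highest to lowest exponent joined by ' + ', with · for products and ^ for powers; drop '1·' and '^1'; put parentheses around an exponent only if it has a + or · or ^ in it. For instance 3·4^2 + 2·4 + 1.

4^4 + 3

7 —HB2→ 2^2 + 2 + 1 —bump→ 3^3 + 3 + 1 = 31 —(−1)→ 30
30 —HB3→ 3^3 + 3 —bump→ 4^4 + 4 = 260 —(−1)→ 259
259 —HB4→ 4^4 + 3 —bump→ 5^5 + 3 = 3128 —(−1)→ 3127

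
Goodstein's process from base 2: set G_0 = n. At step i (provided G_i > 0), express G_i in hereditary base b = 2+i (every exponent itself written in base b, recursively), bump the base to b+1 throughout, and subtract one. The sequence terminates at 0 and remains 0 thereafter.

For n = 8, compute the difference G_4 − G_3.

87085

G_0 = 8. HB_2(8) = 2^(2 + 1). Bump = 81. G_1 = 80.
G_1 = 80. HB_3(80) = 2·3^3 + 2·3^2 + 2·3 + 2. Bump = 554. G_2 = 553.
G_2 = 553. HB_4(553) = 2·4^4 + 2·4^2 + 2·4 + 1. Bump = 6311. G_3 = 6310.
G_3 = 6310. HB_5(6310) = 2·5^5 + 2·5^2 + 2·5. Bump = 93396. G_4 = 93395.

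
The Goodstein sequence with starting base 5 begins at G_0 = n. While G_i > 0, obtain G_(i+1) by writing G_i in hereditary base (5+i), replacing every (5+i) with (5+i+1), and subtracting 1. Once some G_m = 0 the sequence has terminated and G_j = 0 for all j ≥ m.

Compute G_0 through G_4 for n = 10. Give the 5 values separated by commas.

10, 11, 11, 11, 11

10 —HB5→ 2·5 —bump→ 2·6 = 12 —(−1)→ 11
11 —HB6→ 6 + 5 —bump→ 7 + 5 = 12 —(−1)→ 11
11 —HB7→ 7 + 4 —bump→ 8 + 4 = 12 —(−1)→ 11
11 —HB8→ 8 + 3 —bump→ 9 + 3 = 12 —(−1)→ 11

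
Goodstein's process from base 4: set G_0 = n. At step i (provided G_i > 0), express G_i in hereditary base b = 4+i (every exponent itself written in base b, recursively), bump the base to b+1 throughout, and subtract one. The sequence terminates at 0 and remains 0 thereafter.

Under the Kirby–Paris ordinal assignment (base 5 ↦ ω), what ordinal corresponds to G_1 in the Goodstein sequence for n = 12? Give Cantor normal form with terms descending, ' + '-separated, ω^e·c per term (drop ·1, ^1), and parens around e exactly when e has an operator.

base 4: 12 = 3·4; at 5: 3·5 = 15; next = 14
base 5: 14 = 2·5 + 4; at 6: 2·6 + 4 = 16; next = 15

ω·2 + 4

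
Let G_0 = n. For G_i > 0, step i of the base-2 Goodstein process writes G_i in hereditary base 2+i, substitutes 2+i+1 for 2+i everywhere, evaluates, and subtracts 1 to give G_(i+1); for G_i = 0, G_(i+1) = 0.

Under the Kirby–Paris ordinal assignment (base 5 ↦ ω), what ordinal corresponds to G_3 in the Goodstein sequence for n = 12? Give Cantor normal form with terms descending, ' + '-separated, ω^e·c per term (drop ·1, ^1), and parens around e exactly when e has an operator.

i=0: 12 = 2^(2 + 1) + 2^2 (b=2); 2→3: 3^(3 + 1) + 3^3 = 108; 108−1 = 107
i=1: 107 = 3^(3 + 1) + 2·3^2 + 2·3 + 2 (b=3); 3→4: 4^(4 + 1) + 2·4^2 + 2·4 + 2 = 1066; 1066−1 = 1065
i=2: 1065 = 4^(4 + 1) + 2·4^2 + 2·4 + 1 (b=4); 4→5: 5^(5 + 1) + 2·5^2 + 2·5 + 1 = 15686; 15686−1 = 15685

ω^(ω + 1) + ω^2·2 + ω·2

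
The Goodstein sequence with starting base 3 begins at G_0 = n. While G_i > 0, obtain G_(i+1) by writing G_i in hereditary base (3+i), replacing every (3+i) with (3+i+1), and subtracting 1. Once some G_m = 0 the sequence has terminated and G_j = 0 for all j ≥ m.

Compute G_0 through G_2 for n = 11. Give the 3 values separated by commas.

11 —HB3→ 3^2 + 2 —bump→ 4^2 + 2 = 18 —(−1)→ 17
17 —HB4→ 4^2 + 1 —bump→ 5^2 + 1 = 26 —(−1)→ 25

11, 17, 25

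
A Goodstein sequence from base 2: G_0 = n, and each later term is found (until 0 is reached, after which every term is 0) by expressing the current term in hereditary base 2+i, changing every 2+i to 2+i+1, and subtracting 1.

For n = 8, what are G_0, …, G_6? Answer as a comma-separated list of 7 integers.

[0] 8 ≡ 2^(2 + 1) (base 2). Lift 3: 81. −1: 80.
[1] 80 ≡ 2·3^3 + 2·3^2 + 2·3 + 2 (base 3). Lift 4: 554. −1: 553.
[2] 553 ≡ 2·4^4 + 2·4^2 + 2·4 + 1 (base 4). Lift 5: 6311. −1: 6310.
[3] 6310 ≡ 2·5^5 + 2·5^2 + 2·5 (base 5). Lift 6: 93396. −1: 93395.
[4] 93395 ≡ 2·6^6 + 2·6^2 + 6 + 5 (base 6). Lift 7: 1647196. −1: 1647195.
[5] 1647195 ≡ 2·7^7 + 2·7^2 + 7 + 4 (base 7). Lift 8: 33554572. −1: 33554571.

8, 80, 553, 6310, 93395, 1647195, 33554571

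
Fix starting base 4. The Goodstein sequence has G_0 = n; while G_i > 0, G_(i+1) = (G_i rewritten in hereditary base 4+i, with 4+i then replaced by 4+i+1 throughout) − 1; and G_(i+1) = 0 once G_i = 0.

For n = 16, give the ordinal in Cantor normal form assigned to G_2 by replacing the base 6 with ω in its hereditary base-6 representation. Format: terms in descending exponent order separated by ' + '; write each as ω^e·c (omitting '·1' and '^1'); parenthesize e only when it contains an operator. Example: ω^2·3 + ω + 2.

ω·4 + 3

base 4: 16 = 4^2; at 5: 5^2 = 25; next = 24
base 5: 24 = 4·5 + 4; at 6: 4·6 + 4 = 28; next = 27
base 6: 27 = 4·6 + 3; at 7: 4·7 + 3 = 31; next = 30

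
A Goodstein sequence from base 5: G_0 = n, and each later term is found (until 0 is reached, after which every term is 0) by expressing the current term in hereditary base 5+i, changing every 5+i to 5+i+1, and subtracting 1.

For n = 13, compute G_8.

17

G_0=13  [base 5] 2·5 + 3  →[5↦6]→  2·6 + 3 = 15  −1 ⇒ G_1=14
G_1=14  [base 6] 2·6 + 2  →[6↦7]→  2·7 + 2 = 16  −1 ⇒ G_2=15
G_2=15  [base 7] 2·7 + 1  →[7↦8]→  2·8 + 1 = 17  −1 ⇒ G_3=16
G_3=16  [base 8] 2·8  →[8↦9]→  2·9 = 18  −1 ⇒ G_4=17
G_4=17  [base 9] 9 + 8  →[9↦10]→  10 + 8 = 18  −1 ⇒ G_5=17
G_5=17  [base 10] 10 + 7  →[10↦11]→  11 + 7 = 18  −1 ⇒ G_6=17
G_6=17  [base 11] 11 + 6  →[11↦12]→  12 + 6 = 18  −1 ⇒ G_7=17
G_7=17  [base 12] 12 + 5  →[12↦13]→  13 + 5 = 18  −1 ⇒ G_8=17
G_8=17  [base 13] 13 + 4  →[13↦14]→  14 + 4 = 18  −1 ⇒ G_9=17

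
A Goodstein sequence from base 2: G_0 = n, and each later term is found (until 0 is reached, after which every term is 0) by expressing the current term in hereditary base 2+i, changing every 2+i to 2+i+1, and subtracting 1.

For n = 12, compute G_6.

134217867

G_0 = 12. HB_2(12) = 2^(2 + 1) + 2^2. Bump = 108. G_1 = 107.
G_1 = 107. HB_3(107) = 3^(3 + 1) + 2·3^2 + 2·3 + 2. Bump = 1066. G_2 = 1065.
G_2 = 1065. HB_4(1065) = 4^(4 + 1) + 2·4^2 + 2·4 + 1. Bump = 15686. G_3 = 15685.
G_3 = 15685. HB_5(15685) = 5^(5 + 1) + 2·5^2 + 2·5. Bump = 280020. G_4 = 280019.
G_4 = 280019. HB_6(280019) = 6^(6 + 1) + 2·6^2 + 6 + 5. Bump = 5764911. G_5 = 5764910.
G_5 = 5764910. HB_7(5764910) = 7^(7 + 1) + 2·7^2 + 7 + 4. Bump = 134217868. G_6 = 134217867.
G_6 = 134217867. HB_8(134217867) = 8^(8 + 1) + 2·8^2 + 8 + 3. Bump = 3486784575. G_7 = 3486784574.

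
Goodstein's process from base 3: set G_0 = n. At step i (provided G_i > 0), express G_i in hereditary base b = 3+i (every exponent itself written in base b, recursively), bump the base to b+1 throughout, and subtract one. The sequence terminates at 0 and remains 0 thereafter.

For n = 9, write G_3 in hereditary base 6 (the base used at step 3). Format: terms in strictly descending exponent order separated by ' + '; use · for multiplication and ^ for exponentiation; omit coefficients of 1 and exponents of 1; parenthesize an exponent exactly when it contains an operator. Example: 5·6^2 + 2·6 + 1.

3·6 + 1

9 —HB3→ 3^2 —bump→ 4^2 = 16 —(−1)→ 15
15 —HB4→ 3·4 + 3 —bump→ 3·5 + 3 = 18 —(−1)→ 17
17 —HB5→ 3·5 + 2 —bump→ 3·6 + 2 = 20 —(−1)→ 19
19 —HB6→ 3·6 + 1 —bump→ 3·7 + 1 = 22 —(−1)→ 21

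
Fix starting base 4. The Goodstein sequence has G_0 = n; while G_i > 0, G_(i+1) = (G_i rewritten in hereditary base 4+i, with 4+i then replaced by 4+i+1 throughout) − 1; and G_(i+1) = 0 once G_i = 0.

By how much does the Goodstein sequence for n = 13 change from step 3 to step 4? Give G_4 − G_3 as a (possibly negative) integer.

13 —HB4→ 3·4 + 1 —bump→ 3·5 + 1 = 16 —(−1)→ 15
15 —HB5→ 3·5 —bump→ 3·6 = 18 —(−1)→ 17
17 —HB6→ 2·6 + 5 —bump→ 2·7 + 5 = 19 —(−1)→ 18
18 —HB7→ 2·7 + 4 —bump→ 2·8 + 4 = 20 —(−1)→ 19

1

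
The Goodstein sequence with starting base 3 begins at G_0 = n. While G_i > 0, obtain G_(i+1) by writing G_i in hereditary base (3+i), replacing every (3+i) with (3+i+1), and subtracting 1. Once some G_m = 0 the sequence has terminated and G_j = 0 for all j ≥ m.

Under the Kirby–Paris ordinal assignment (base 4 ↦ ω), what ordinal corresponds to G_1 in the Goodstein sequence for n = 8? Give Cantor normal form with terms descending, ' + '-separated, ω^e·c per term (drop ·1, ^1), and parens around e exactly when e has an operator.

ω·2 + 1

[0] 8 ≡ 2·3 + 2 (base 3). Lift 4: 10. −1: 9.
[1] 9 ≡ 2·4 + 1 (base 4). Lift 5: 11. −1: 10.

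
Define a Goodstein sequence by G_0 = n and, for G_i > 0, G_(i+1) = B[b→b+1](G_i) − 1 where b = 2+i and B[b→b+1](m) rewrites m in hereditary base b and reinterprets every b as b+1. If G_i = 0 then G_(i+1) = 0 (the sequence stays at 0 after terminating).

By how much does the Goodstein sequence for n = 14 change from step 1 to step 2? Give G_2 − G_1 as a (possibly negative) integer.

1171

i=0: 14 = 2^(2 + 1) + 2^2 + 2 (b=2); 2→3: 3^(3 + 1) + 3^3 + 3 = 111; 111−1 = 110
i=1: 110 = 3^(3 + 1) + 3^3 + 2 (b=3); 3→4: 4^(4 + 1) + 4^4 + 2 = 1282; 1282−1 = 1281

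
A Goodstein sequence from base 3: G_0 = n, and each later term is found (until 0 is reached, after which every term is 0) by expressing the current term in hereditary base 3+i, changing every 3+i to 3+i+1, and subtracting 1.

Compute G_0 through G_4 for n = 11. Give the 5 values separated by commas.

G_0=11  [base 3] 3^2 + 2  →[3↦4]→  4^2 + 2 = 18  −1 ⇒ G_1=17
G_1=17  [base 4] 4^2 + 1  →[4↦5]→  5^2 + 1 = 26  −1 ⇒ G_2=25
G_2=25  [base 5] 5^2  →[5↦6]→  6^2 = 36  −1 ⇒ G_3=35
G_3=35  [base 6] 5·6 + 5  →[6↦7]→  5·7 + 5 = 40  −1 ⇒ G_4=39

11, 17, 25, 35, 39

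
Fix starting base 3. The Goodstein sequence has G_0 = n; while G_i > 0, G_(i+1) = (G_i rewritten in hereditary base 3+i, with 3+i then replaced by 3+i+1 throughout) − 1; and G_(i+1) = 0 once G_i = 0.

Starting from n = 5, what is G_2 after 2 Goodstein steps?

step 0: 5 = 3 + 2; sub 4 for 3: 4 + 2; = 6; G_1 = 6−1 = 5
step 1: 5 = 4 + 1; sub 5 for 4: 5 + 1; = 6; G_2 = 6−1 = 5
step 2: 5 = 5; sub 6 for 5: 6; = 6; G_3 = 6−1 = 5

5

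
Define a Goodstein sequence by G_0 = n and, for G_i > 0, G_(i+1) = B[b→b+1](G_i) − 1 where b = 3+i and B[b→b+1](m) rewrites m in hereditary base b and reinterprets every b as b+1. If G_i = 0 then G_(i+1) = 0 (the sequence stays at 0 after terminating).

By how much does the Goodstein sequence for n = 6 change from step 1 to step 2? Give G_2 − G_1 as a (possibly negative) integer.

G_0 = 6. HB_3(6) = 2·3. Bump = 8. G_1 = 7.
G_1 = 7. HB_4(7) = 4 + 3. Bump = 8. G_2 = 7.

0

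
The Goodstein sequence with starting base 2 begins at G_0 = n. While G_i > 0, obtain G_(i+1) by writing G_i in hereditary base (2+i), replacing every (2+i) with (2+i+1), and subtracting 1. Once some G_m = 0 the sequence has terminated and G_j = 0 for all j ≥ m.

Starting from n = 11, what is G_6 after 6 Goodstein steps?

G_0 = 11. HB_2(11) = 2^(2 + 1) + 2 + 1. Bump = 85. G_1 = 84.
G_1 = 84. HB_3(84) = 3^(3 + 1) + 3. Bump = 1028. G_2 = 1027.
G_2 = 1027. HB_4(1027) = 4^(4 + 1) + 3. Bump = 15628. G_3 = 15627.
G_3 = 15627. HB_5(15627) = 5^(5 + 1) + 2. Bump = 279938. G_4 = 279937.
G_4 = 279937. HB_6(279937) = 6^(6 + 1) + 1. Bump = 5764802. G_5 = 5764801.
G_5 = 5764801. HB_7(5764801) = 7^(7 + 1). Bump = 134217728. G_6 = 134217727.
G_6 = 134217727. HB_8(134217727) = 7·8^8 + 7·8^7 + 7·8^6 + 7·8^5 + 7·8^4 + 7·8^3 + 7·8^2 + 7·8 + 7. Bump = 2749609303. G_7 = 2749609302.

134217727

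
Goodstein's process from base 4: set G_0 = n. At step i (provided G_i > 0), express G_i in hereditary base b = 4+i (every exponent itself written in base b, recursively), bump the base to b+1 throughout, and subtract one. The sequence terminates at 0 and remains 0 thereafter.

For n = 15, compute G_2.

19

15 —HB4→ 3·4 + 3 —bump→ 3·5 + 3 = 18 —(−1)→ 17
17 —HB5→ 3·5 + 2 —bump→ 3·6 + 2 = 20 —(−1)→ 19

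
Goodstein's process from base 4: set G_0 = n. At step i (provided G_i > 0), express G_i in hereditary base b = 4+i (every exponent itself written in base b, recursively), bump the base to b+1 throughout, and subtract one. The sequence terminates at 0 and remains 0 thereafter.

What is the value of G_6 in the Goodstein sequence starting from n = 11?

15

(0) 11|_4 = 2·4 + 3 ↦ 2·5 + 3|_5 = 13 ⇒ 12
(1) 12|_5 = 2·5 + 2 ↦ 2·6 + 2|_6 = 14 ⇒ 13
(2) 13|_6 = 2·6 + 1 ↦ 2·7 + 1|_7 = 15 ⇒ 14
(3) 14|_7 = 2·7 ↦ 2·8|_8 = 16 ⇒ 15
(4) 15|_8 = 8 + 7 ↦ 9 + 7|_9 = 16 ⇒ 15
(5) 15|_9 = 9 + 6 ↦ 10 + 6|_10 = 16 ⇒ 15
(6) 15|_10 = 10 + 5 ↦ 11 + 5|_11 = 16 ⇒ 15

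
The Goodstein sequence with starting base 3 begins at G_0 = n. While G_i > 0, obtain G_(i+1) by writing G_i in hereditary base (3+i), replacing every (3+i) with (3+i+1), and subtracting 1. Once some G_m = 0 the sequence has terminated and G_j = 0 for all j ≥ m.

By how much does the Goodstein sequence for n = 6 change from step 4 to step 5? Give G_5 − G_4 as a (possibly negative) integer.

0

G_0 = 6. HB_3(6) = 2·3. Bump = 8. G_1 = 7.
G_1 = 7. HB_4(7) = 4 + 3. Bump = 8. G_2 = 7.
G_2 = 7. HB_5(7) = 5 + 2. Bump = 8. G_3 = 7.
G_3 = 7. HB_6(7) = 6 + 1. Bump = 8. G_4 = 7.
G_4 = 7. HB_7(7) = 7. Bump = 8. G_5 = 7.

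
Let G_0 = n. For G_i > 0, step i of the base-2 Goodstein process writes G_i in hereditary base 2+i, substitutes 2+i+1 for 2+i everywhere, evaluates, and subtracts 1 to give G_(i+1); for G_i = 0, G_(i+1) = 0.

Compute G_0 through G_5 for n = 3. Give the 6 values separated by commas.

3, 3, 3, 2, 1, 0

(0) 3|_2 = 2 + 1 ↦ 3 + 1|_3 = 4 ⇒ 3
(1) 3|_3 = 3 ↦ 4|_4 = 4 ⇒ 3
(2) 3|_4 = 3 ↦ 3|_5 = 3 ⇒ 2
(3) 2|_5 = 2 ↦ 2|_6 = 2 ⇒ 1
(4) 1|_6 = 1 ↦ 1|_7 = 1 ⇒ 0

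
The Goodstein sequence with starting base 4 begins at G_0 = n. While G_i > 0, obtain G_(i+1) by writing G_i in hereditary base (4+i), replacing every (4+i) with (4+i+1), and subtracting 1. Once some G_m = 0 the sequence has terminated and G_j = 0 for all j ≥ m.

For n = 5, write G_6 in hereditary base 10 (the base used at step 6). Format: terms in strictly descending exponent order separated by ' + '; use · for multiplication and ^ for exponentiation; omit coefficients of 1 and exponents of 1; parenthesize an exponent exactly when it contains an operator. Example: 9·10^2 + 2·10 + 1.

1

i=0: 5 = 4 + 1 (b=4); 4→5: 5 + 1 = 6; 6−1 = 5
i=1: 5 = 5 (b=5); 5→6: 6 = 6; 6−1 = 5
i=2: 5 = 5 (b=6); 6→7: 5 = 5; 5−1 = 4
i=3: 4 = 4 (b=7); 7→8: 4 = 4; 4−1 = 3
i=4: 3 = 3 (b=8); 8→9: 3 = 3; 3−1 = 2
i=5: 2 = 2 (b=9); 9→10: 2 = 2; 2−1 = 1
i=6: 1 = 1 (b=10); 10→11: 1 = 1; 1−1 = 0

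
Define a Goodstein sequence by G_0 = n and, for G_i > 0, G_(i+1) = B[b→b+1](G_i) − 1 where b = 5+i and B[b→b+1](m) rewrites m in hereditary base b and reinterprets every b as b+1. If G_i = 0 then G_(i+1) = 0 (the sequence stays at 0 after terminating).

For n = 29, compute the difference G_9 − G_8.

8

G_0=29  [base 5] 5^2 + 4  →[5↦6]→  6^2 + 4 = 40  −1 ⇒ G_1=39
G_1=39  [base 6] 6^2 + 3  →[6↦7]→  7^2 + 3 = 52  −1 ⇒ G_2=51
G_2=51  [base 7] 7^2 + 2  →[7↦8]→  8^2 + 2 = 66  −1 ⇒ G_3=65
G_3=65  [base 8] 8^2 + 1  →[8↦9]→  9^2 + 1 = 82  −1 ⇒ G_4=81
G_4=81  [base 9] 9^2  →[9↦10]→  10^2 = 100  −1 ⇒ G_5=99
G_5=99  [base 10] 9·10 + 9  →[10↦11]→  9·11 + 9 = 108  −1 ⇒ G_6=107
G_6=107  [base 11] 9·11 + 8  →[11↦12]→  9·12 + 8 = 116  −1 ⇒ G_7=115
G_7=115  [base 12] 9·12 + 7  →[12↦13]→  9·13 + 7 = 124  −1 ⇒ G_8=123
G_8=123  [base 13] 9·13 + 6  →[13↦14]→  9·14 + 6 = 132  −1 ⇒ G_9=131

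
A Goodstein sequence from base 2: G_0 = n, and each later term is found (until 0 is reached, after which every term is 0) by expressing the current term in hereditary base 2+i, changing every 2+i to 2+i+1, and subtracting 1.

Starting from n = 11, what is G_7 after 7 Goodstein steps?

i=0: 11 = 2^(2 + 1) + 2 + 1 (b=2); 2→3: 3^(3 + 1) + 3 + 1 = 85; 85−1 = 84
i=1: 84 = 3^(3 + 1) + 3 (b=3); 3→4: 4^(4 + 1) + 4 = 1028; 1028−1 = 1027
i=2: 1027 = 4^(4 + 1) + 3 (b=4); 4→5: 5^(5 + 1) + 3 = 15628; 15628−1 = 15627
i=3: 15627 = 5^(5 + 1) + 2 (b=5); 5→6: 6^(6 + 1) + 2 = 279938; 279938−1 = 279937
i=4: 279937 = 6^(6 + 1) + 1 (b=6); 6→7: 7^(7 + 1) + 1 = 5764802; 5764802−1 = 5764801
i=5: 5764801 = 7^(7 + 1) (b=7); 7→8: 8^(8 + 1) = 134217728; 134217728−1 = 134217727
i=6: 134217727 = 7·8^8 + 7·8^7 + 7·8^6 + 7·8^5 + 7·8^4 + 7·8^3 + 7·8^2 + 7·8 + 7 (b=8); 8→9: 7·9^9 + 7·9^7 + 7·9^6 + 7·9^5 + 7·9^4 + 7·9^3 + 7·9^2 + 7·9 + 7 = 2749609303; 2749609303−1 = 2749609302
i=7: 2749609302 = 7·9^9 + 7·9^7 + 7·9^6 + 7·9^5 + 7·9^4 + 7·9^3 + 7·9^2 + 7·9 + 6 (b=9); 9→10: 7·10^10 + 7·10^7 + 7·10^6 + 7·10^5 + 7·10^4 + 7·10^3 + 7·10^2 + 7·10 + 6 = 70077777776; 70077777776−1 = 70077777775

2749609302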